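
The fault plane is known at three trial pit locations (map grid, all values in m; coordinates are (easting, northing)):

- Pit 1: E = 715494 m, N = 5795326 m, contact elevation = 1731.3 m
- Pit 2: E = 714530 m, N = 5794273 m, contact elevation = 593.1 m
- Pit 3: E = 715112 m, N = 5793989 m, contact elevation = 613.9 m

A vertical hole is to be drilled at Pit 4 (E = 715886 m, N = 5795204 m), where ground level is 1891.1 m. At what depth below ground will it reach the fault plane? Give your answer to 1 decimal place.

Two edge vectors: Pit 1→Pit 2 = (-964, -1053, -1138.2), Pit 1→Pit 3 = (-382, -1337, -1117.4).
Normal n = (Pit 1→Pit 2) × (Pit 1→Pit 3) = (-345151.2, -642381.2, 886622).
So ∂z/∂E = −n_x/n_z = 0.389287881 and ∂z/∂N = −n_y/n_z = 0.724526574.
Intercept c from Pit 1: 1731.3 − 278533.14 − 4198867.69 = −4475669.53.
At (715886, 5795204): z_contact = 278685.74 + 4198779.30 − 4475669.53 = 1795.51 m.
Depth below ground = 1891.1 − 1795.51 = 95.6 m.

95.6 m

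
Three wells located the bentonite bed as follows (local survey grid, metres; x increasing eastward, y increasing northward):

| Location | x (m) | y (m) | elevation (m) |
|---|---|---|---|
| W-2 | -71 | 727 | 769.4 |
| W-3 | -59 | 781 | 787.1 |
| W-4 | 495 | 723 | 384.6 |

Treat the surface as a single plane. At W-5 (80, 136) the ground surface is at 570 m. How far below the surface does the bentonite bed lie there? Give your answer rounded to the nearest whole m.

Let the plane be z = a·x + b·y + c.
W-3−W-2: 12a + 54b = 17.7;  W-4−W-2: 566a − 4b = −384.8.
Solving gives a = −0.67648, b = 0.47811.
Then c = 769.4 − a·-71 − b·727 = 373.79.
At (80, 136): z_contact = −54.1 + 65.0 + 373.79 = 384.7 m.
Depth below ground = 570 − 384.7 = 185 m.

185 m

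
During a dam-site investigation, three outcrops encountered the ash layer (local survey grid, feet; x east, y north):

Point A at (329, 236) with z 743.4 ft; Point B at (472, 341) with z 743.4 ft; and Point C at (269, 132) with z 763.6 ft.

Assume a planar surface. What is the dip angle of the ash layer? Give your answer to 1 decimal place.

22.7°

Two edge vectors: Point A→Point B = (143, 105, 0), Point A→Point C = (-60, -104, 20.2).
Normal n = (Point A→Point B) × (Point A→Point C) = (2121, -2888.6, -8572).
So ∂z/∂x = −n_x/n_z = 0.24743 and ∂z/∂y = −n_y/n_z = −0.33698.
Gradient magnitude |∇z| = √(a² + b²) = √(0.06122 + 0.11356) = 0.41807.
True dip = arctan(0.41807) = 22.7°, dipping toward NW (azimuth ≈ 324°).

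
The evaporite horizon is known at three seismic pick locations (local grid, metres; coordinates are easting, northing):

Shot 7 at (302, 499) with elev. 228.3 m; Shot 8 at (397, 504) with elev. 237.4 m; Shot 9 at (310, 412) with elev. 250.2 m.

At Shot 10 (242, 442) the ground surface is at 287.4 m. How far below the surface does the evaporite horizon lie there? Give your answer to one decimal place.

51.8 m

Let the plane be z = a·easting + b·northing + c.
Shot 8−Shot 7: 95a + 5b = 9.1;  Shot 9−Shot 7: 8a − 87b = 21.9.
Solving gives a = 0.10851, b = −0.24175.
Then c = 228.3 − a·302 − b·499 = 316.16.
At (242, 442): z_contact = 26.26 − 106.85 + 316.16 = 235.57 m.
Depth below ground = 287.4 − 235.57 = 51.8 m.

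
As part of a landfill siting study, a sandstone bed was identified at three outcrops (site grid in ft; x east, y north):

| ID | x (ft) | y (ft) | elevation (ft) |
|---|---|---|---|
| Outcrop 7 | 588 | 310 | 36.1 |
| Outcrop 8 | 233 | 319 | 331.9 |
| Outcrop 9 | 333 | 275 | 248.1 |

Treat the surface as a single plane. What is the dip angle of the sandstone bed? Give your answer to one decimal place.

Let the plane be z = a·x + b·y + c.
Outcrop 8−Outcrop 7: −355a + 9b = 295.8;  Outcrop 9−Outcrop 7: −255a − 35b = 212.
Solving gives a = −0.83295, b = 0.01148.
Gradient magnitude |∇z| = √(a² + b²) = √(0.69380 + 0.00013) = 0.83303.
True dip = arctan(0.83303) = 39.8°, dipping toward E (azimuth ≈ 091°).

39.8°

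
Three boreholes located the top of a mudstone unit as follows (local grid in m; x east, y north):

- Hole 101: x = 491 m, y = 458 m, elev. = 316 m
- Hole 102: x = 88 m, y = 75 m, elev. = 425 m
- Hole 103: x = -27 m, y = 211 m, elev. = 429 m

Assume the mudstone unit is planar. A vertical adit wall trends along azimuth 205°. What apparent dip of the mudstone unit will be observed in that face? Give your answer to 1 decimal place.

Two edge vectors: Hole 101→Hole 102 = (-403, -383, 109), Hole 101→Hole 103 = (-518, -247, 113).
Normal n = (Hole 101→Hole 102) × (Hole 101→Hole 103) = (-16356, -10923, -98853).
So ∂z/∂x = −n_x/n_z = −0.16546 and ∂z/∂y = −n_y/n_z = −0.11050.
Unit vector along 205° is (sin 205°, cos 205°) = (-0.4226, -0.9063).
Slope in that direction = a·(-0.4226) + b·(-0.9063) = 0.17007.
Apparent dip = arctan|0.17007| = 9.7° (true dip is 11.3°, so apparent ≤ true as expected).

9.7°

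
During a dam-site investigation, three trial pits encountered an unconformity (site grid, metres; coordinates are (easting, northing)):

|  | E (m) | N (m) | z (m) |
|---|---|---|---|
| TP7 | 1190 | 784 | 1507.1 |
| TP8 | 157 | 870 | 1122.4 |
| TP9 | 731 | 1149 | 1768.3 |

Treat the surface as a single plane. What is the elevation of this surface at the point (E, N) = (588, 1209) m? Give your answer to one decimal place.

1778.6 m

Two edge vectors: TP7→TP8 = (-1033, 86, -384.7), TP7→TP9 = (-459, 365, 261.2).
Normal n = (TP7→TP8) × (TP7→TP9) = (162878.7, 446396.9, -337571).
So ∂z/∂E = −n_x/n_z = 0.482502 and ∂z/∂N = −n_y/n_z = 1.322379.
Intercept c from TP7: 1507.1 − 574.18 − 1036.75 = −103.82.
At (588, 1209): z = 283.7 + 1598.8 − 103.82 = 1778.6 m.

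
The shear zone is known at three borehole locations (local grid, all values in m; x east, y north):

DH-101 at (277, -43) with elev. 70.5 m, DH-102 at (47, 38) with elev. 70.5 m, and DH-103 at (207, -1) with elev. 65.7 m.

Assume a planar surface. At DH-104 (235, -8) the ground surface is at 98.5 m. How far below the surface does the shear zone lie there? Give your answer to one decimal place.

33.6 m

Two edge vectors: DH-101→DH-102 = (-230, 81, 0), DH-101→DH-103 = (-70, 42, -4.8).
Normal n = (DH-101→DH-102) × (DH-101→DH-103) = (-388.8, -1104, -3990).
So ∂z/∂x = −n_x/n_z = −0.09744 and ∂z/∂y = −n_y/n_z = −0.27669.
Intercept c from DH-101: 70.5 + 26.99 − 11.90 = 85.59.
At (235, -8): z_contact = −22.90 + 2.21 + 85.59 = 64.91 m.
Depth below ground = 98.5 − 64.91 = 33.6 m.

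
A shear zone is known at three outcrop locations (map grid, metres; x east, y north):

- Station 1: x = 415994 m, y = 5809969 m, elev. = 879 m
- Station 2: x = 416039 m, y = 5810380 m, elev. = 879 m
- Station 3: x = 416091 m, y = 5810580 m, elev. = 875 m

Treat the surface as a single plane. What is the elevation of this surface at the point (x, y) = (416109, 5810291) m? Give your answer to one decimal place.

868.4 m

Two edge vectors: Station 1→Station 2 = (45, 411, 0), Station 1→Station 3 = (97, 611, -4).
Normal n = (Station 1→Station 2) × (Station 1→Station 3) = (-1644, 180, -12372).
So ∂z/∂x = −n_x/n_z = −0.132880698 and ∂z/∂y = −n_y/n_z = 0.014548982.
Intercept c from Station 1: 879 + 55277.57 − 84529.13 = −28372.56.
At (416109, 5810291): z = −55292.9 + 84533.8 − 28372.56 = 868.4 m.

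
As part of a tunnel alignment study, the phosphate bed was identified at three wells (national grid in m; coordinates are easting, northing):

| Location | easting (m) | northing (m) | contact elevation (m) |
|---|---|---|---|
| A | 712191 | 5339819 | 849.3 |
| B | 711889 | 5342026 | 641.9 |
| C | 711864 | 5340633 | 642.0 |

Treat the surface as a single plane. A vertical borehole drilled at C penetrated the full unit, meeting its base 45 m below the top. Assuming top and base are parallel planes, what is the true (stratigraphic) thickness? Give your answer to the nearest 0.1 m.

Two edge vectors: A→B = (-302, 2207, -207.4), A→C = (-327, 814, -207.3).
Normal n = (A→B) × (A→C) = (-288687.5, 5215.2, 475861).
So ∂z/∂easting = −n_x/n_z = 0.60666 and ∂z/∂northing = −n_y/n_z = −0.01096.
|∇z| = √(a²+b²) = 0.60676, so dip δ = arctan(0.60676) = 31.25°.
True thickness = vertical thickness × cos δ = 45 × cos 31.25° = 38.5 m.

38.5 m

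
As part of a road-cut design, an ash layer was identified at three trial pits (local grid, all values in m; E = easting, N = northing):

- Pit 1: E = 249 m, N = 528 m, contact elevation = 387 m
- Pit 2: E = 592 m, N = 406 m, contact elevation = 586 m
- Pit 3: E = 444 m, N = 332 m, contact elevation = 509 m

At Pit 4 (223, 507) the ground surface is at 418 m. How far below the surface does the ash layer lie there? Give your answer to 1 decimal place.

44.0 m

Two edge vectors: Pit 1→Pit 2 = (343, -122, 199), Pit 1→Pit 3 = (195, -196, 122).
Normal n = (Pit 1→Pit 2) × (Pit 1→Pit 3) = (24120, -3041, -43438).
So ∂z/∂E = −n_x/n_z = 0.55527 and ∂z/∂N = −n_y/n_z = −0.07001.
Intercept c from Pit 1: 387 − 138.26 + 36.96 = 285.70.
At (223, 507): z_contact = 123.83 − 35.49 + 285.70 = 374.03 m.
Depth below ground = 418 − 374.03 = 44.0 m.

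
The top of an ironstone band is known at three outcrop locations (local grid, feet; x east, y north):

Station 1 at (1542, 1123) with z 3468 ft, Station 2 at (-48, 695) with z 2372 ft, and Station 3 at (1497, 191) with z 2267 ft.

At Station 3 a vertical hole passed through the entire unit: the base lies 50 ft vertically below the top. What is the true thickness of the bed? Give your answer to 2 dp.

Let the plane be z = a·x + b·y + c.
Station 2−Station 1: −1590a − 428b = −1096;  Station 3−Station 1: −45a − 932b = −1201.
Solving gives a = 0.34694, b = 1.27188.
|∇z| = √(a²+b²) = 1.31835, so dip δ = arctan(1.31835) = 52.82°.
True thickness = vertical thickness × cos δ = 50 × cos 52.82° = 30.22 ft.

30.22 ft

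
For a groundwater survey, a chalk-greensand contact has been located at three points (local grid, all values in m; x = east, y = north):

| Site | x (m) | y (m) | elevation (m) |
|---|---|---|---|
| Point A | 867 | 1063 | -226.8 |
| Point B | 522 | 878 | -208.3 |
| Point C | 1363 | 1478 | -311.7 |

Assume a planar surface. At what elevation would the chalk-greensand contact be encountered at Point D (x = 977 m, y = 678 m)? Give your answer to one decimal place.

-59.0 m

Let the plane be z = a·x + b·y + c.
Point B−Point A: −345a − 185b = 18.5;  Point C−Point A: 496a + 415b = −84.9.
Solving gives a = 0.156161, b = −0.391219.
Then c = -226.8 − a·867 − b·1063 = 53.67.
At (977, 678): z = 152.6 − 265.2 + 53.67 = -59.0 m.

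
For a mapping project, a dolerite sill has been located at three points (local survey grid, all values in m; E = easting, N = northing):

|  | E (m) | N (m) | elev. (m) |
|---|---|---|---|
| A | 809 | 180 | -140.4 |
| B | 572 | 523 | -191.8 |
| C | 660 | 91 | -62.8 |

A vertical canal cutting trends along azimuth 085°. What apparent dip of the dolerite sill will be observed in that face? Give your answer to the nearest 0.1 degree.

Two edge vectors: A→B = (-237, 343, -51.4), A→C = (-149, -89, 77.6).
Normal n = (A→B) × (A→C) = (22042.2, 26049.8, 72200).
So ∂z/∂E = −n_x/n_z = −0.30529 and ∂z/∂N = −n_y/n_z = −0.36080.
Unit vector along 085° is (sin 85°, cos 85°) = (0.9962, 0.0872).
Slope in that direction = a·(0.9962) + b·(0.0872) = −0.33558.
Apparent dip = arctan|0.33558| = 18.6° (true dip is 25.3°, so apparent ≤ true as expected).

18.6°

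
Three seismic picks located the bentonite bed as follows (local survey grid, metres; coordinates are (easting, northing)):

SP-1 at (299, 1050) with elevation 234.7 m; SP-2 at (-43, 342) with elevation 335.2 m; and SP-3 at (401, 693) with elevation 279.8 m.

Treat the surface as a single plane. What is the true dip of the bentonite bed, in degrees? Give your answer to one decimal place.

Two edge vectors: SP-1→SP-2 = (-342, -708, 100.5), SP-1→SP-3 = (102, -357, 45.1).
Normal n = (SP-1→SP-2) × (SP-1→SP-3) = (3947.7, 25675.2, 194310).
So ∂z/∂E = −n_x/n_z = −0.02032 and ∂z/∂N = −n_y/n_z = −0.13214.
Gradient magnitude |∇z| = √(a² + b²) = √(0.00041 + 0.01746) = 0.13369.
True dip = arctan(0.13369) = 7.6°, dipping toward N (azimuth ≈ 009°).

7.6°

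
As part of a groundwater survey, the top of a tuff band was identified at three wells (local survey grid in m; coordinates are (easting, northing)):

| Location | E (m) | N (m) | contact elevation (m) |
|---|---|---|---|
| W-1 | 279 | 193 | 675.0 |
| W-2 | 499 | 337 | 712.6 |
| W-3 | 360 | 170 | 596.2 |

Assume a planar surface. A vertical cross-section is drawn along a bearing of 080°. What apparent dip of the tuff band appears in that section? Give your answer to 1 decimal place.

22.1°

Let the plane be z = a·E + b·N + c.
W-2−W-1: 220a + 144b = 37.6;  W-3−W-1: 81a − 23b = −78.8.
Solving gives a = −0.62679, b = 1.21870.
Unit vector along 080° is (sin 80°, cos 80°) = (0.9848, 0.1736).
Slope in that direction = a·(0.9848) + b·(0.1736) = −0.40564.
Apparent dip = arctan|0.40564| = 22.1° (true dip is 53.9°, so apparent ≤ true as expected).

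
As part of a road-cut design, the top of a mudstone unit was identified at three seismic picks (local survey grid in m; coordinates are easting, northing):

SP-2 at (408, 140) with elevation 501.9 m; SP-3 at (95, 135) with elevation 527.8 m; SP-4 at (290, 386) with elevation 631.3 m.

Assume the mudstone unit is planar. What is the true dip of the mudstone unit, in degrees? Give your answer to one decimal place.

26.2°

Let the plane be z = a·easting + b·northing + c.
SP-3−SP-2: −313a − 5b = 25.9;  SP-4−SP-2: −118a + 246b = 129.4.
Solving gives a = −0.09046, b = 0.48263.
Gradient magnitude |∇z| = √(a² + b²) = √(0.00818 + 0.23293) = 0.49103.
True dip = arctan(0.49103) = 26.2°, dipping toward S (azimuth ≈ 169°).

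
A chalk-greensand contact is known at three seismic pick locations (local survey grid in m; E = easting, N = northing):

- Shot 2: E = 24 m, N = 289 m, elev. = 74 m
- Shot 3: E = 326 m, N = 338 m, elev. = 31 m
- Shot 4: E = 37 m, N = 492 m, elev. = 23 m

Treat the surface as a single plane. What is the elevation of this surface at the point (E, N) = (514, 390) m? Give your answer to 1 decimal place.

-1.0 m

Let the plane be z = a·E + b·N + c.
Shot 3−Shot 2: 302a + 49b = −43;  Shot 4−Shot 2: 13a + 203b = −51.
Solving gives a = −0.10269, b = −0.24466.
Then c = 74 − a·24 − b·289 = 147.17.
At (514, 390): z = −52.8 − 95.4 + 147.17 = -1.0 m.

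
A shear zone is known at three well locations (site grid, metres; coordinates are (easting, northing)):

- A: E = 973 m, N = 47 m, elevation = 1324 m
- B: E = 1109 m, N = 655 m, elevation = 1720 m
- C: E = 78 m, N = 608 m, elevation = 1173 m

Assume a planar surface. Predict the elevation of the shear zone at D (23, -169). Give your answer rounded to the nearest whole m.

727 m

Two edge vectors: A→B = (136, 608, 396), A→C = (-895, 561, -151).
Normal n = (A→B) × (A→C) = (-313964, -333884, 620456).
So ∂z/∂E = −n_x/n_z = 0.50602 and ∂z/∂N = −n_y/n_z = 0.53813.
Intercept c from A: 1324 − 492.36 − 25.29 = 806.35.
At (23, -169): z = 11.6 − 90.9 + 806.35 = 727.0 m.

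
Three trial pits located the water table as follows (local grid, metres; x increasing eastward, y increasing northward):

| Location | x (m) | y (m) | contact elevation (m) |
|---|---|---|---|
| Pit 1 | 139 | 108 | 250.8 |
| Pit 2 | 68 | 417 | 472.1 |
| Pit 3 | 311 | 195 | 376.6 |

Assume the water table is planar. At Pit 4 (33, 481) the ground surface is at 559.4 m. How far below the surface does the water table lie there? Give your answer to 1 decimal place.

48.2 m

Two edge vectors: Pit 1→Pit 2 = (-71, 309, 221.3), Pit 1→Pit 3 = (172, 87, 125.8).
Normal n = (Pit 1→Pit 2) × (Pit 1→Pit 3) = (19619.1, 46995.4, -59325).
So ∂z/∂x = −n_x/n_z = 0.33071 and ∂z/∂y = −n_y/n_z = 0.79217.
Intercept c from Pit 1: 250.8 − 45.97 − 85.55 = 119.28.
At (33, 481): z_contact = 10.91 + 381.03 + 119.28 = 511.22 m.
Depth below ground = 559.4 − 511.22 = 48.2 m.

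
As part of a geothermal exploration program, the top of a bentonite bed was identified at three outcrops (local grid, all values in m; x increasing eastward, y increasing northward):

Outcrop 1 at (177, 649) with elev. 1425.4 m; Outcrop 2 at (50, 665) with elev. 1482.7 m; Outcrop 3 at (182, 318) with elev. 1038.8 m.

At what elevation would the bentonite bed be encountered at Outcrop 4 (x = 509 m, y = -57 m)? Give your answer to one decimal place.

502.9 m

Two edge vectors: Outcrop 1→Outcrop 2 = (-127, 16, 57.3), Outcrop 1→Outcrop 3 = (5, -331, -386.6).
Normal n = (Outcrop 1→Outcrop 2) × (Outcrop 1→Outcrop 3) = (12780.7, -48811.7, 41957).
So ∂z/∂x = −n_x/n_z = −0.30461 and ∂z/∂y = −n_y/n_z = 1.16337.
Intercept c from Outcrop 1: 1425.4 + 53.92 − 755.03 = 724.29.
At (509, -57): z = −155.0 − 66.3 + 724.29 = 502.9 m.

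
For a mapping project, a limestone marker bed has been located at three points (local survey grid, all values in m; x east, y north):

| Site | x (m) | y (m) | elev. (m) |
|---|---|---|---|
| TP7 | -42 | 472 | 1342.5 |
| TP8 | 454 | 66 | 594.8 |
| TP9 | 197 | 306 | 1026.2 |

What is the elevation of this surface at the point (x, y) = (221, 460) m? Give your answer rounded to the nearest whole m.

Two edge vectors: TP7→TP8 = (496, -406, -747.7), TP7→TP9 = (239, -166, -316.3).
Normal n = (TP7→TP8) × (TP7→TP9) = (4299.6, -21815.5, 14698).
So ∂z/∂x = −n_x/n_z = −0.29253 and ∂z/∂y = −n_y/n_z = 1.48425.
Intercept c from TP7: 1342.5 − 12.29 − 700.57 = 629.65.
At (221, 460): z = −64.6 + 682.8 + 629.65 = 1247.8 m.

1248 m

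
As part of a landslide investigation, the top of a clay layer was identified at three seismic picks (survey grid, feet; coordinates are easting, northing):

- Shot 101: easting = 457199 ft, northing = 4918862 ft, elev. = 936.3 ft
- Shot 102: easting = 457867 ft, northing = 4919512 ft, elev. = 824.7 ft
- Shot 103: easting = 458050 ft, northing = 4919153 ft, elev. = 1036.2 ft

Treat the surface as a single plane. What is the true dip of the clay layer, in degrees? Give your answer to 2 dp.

Let the plane be z = a·easting + b·northing + c.
Shot 102−Shot 101: 668a + 650b = −111.6;  Shot 103−Shot 101: 851a + 291b = 99.9.
Solving gives a = 0.27152, b = −0.45073.
Gradient magnitude |∇z| = √(a² + b²) = √(0.07372 + 0.20316) = 0.52619.
True dip = arctan(0.52619) = 27.75°, dipping toward NNW (azimuth ≈ 329°).

27.75°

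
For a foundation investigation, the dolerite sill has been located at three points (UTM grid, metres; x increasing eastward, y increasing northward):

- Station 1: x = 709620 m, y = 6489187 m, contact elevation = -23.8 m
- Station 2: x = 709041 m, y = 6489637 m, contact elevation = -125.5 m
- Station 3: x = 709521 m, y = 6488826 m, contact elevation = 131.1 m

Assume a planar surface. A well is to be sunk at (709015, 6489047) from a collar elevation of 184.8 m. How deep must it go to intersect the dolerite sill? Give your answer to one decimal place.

74.8 m

Two edge vectors: Station 1→Station 2 = (-579, 450, -101.7), Station 1→Station 3 = (-99, -361, 154.9).
Normal n = (Station 1→Station 2) × (Station 1→Station 3) = (32991.3, 99755.4, 253569).
So ∂z/∂x = −n_x/n_z = −0.130107781 and ∂z/∂y = −n_y/n_z = −0.393405345.
Intercept c from Station 1: -23.8 + 92327.08 + 2552880.85 = 2645184.14.
At (709015, 6489047): z_contact = −92248.37 − 2552825.78 + 2645184.14 = 109.99 m.
Depth below ground = 184.8 − 109.99 = 74.8 m.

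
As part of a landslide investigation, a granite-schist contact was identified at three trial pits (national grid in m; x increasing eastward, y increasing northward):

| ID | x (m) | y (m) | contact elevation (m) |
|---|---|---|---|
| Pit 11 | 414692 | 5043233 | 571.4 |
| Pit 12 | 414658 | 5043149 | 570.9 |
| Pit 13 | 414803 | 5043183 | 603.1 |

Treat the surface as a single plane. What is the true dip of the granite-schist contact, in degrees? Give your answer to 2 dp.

Let the plane be z = a·x + b·y + c.
Pit 12−Pit 11: −34a − 84b = −0.5;  Pit 13−Pit 11: 111a − 50b = 31.7.
Solving gives a = 0.24381, b = −0.09273.
Gradient magnitude |∇z| = √(a² + b²) = √(0.05945 + 0.00860) = 0.26085.
True dip = arctan(0.26085) = 14.62°, dipping toward WNW (azimuth ≈ 291°).

14.62°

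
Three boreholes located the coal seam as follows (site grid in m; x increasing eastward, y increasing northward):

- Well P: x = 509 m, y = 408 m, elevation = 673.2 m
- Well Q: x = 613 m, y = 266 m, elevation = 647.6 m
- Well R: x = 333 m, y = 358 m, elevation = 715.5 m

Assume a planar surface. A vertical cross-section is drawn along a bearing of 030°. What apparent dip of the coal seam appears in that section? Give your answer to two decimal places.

Two edge vectors: Well P→Well Q = (104, -142, -25.6), Well P→Well R = (-176, -50, 42.3).
Normal n = (Well P→Well Q) × (Well P→Well R) = (-7286.6, 106.4, -30192).
So ∂z/∂x = −n_x/n_z = −0.24134 and ∂z/∂y = −n_y/n_z = 0.00352.
Unit vector along 030° is (sin 30°, cos 30°) = (0.5000, 0.8660).
Slope in that direction = a·(0.5000) + b·(0.8660) = −0.11762.
Apparent dip = arctan|0.11762| = 6.71° (true dip is 13.6°, so apparent ≤ true as expected).

6.71°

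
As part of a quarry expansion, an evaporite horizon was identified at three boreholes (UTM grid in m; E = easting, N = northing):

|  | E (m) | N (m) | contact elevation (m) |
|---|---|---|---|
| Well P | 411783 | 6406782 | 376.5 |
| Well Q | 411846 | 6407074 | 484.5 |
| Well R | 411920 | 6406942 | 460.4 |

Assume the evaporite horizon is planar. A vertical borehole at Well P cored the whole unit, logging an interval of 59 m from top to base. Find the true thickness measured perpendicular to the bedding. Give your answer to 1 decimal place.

54.8 m

Two edge vectors: Well P→Well Q = (63, 292, 108), Well P→Well R = (137, 160, 83.9).
Normal n = (Well P→Well Q) × (Well P→Well R) = (7218.8, 9510.3, -29924).
So ∂z/∂E = −n_x/n_z = 0.24124 and ∂z/∂N = −n_y/n_z = 0.31782.
|∇z| = √(a²+b²) = 0.39900, so dip δ = arctan(0.39900) = 21.75°.
True thickness = vertical thickness × cos δ = 59 × cos 21.75° = 54.8 m.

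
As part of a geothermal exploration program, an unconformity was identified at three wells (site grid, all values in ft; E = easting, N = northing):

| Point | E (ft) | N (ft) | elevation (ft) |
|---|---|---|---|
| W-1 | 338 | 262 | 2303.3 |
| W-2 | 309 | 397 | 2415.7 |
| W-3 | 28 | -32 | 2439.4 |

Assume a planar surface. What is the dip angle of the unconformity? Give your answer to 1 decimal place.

50.0°

Two edge vectors: W-1→W-2 = (-29, 135, 112.4), W-1→W-3 = (-310, -294, 136.1).
Normal n = (W-1→W-2) × (W-1→W-3) = (51419.1, -30897.1, 50376).
So ∂z/∂E = −n_x/n_z = −1.02071 and ∂z/∂N = −n_y/n_z = 0.61333.
Gradient magnitude |∇z| = √(a² + b²) = √(1.04184 + 0.37617) = 1.19080.
True dip = arctan(1.19080) = 50.0°, dipping toward ESE (azimuth ≈ 121°).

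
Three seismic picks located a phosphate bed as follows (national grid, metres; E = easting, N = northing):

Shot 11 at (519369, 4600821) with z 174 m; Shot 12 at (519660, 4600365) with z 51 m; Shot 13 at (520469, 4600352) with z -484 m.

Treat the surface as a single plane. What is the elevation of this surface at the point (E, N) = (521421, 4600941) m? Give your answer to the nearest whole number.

Two edge vectors: Shot 11→Shot 12 = (291, -456, -123), Shot 11→Shot 13 = (1100, -469, -658).
Normal n = (Shot 11→Shot 12) × (Shot 11→Shot 13) = (242361, 56178, 365121).
So ∂z/∂E = −n_x/n_z = −0.66378269 and ∂z/∂N = −n_y/n_z = −0.15386132.
Intercept c from Shot 11: 174 + 344748.15 + 707888.40 = 1052810.56.
At (521421, 4600941): z = −346110.2 − 707906.9 + 1052810.56 = -1206.5 m.

-1207 m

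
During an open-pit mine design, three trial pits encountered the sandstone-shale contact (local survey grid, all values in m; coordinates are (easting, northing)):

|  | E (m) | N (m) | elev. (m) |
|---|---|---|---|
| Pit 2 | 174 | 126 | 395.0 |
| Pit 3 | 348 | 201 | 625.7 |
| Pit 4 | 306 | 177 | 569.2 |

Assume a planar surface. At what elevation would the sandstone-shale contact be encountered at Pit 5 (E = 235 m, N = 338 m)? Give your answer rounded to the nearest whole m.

502 m

Let the plane be z = a·E + b·N + c.
Pit 3−Pit 2: 174a + 75b = 230.7;  Pit 4−Pit 2: 132a + 51b = 174.2.
Solving gives a = 1.26637, b = 0.13801.
Then c = 395 − a·174 − b·126 = 157.26.
At (235, 338): z = 297.6 + 46.6 + 157.26 = 501.5 m.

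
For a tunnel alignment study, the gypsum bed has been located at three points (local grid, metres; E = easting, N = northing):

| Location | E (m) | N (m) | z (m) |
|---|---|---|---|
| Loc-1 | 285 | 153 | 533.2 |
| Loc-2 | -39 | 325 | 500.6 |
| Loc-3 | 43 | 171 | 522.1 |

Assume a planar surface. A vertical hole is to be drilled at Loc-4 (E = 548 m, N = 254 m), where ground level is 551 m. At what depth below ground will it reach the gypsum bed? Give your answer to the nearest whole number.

Two edge vectors: Loc-1→Loc-2 = (-324, 172, -32.6), Loc-1→Loc-3 = (-242, 18, -11.1).
Normal n = (Loc-1→Loc-2) × (Loc-1→Loc-3) = (-1322.4, 4292.8, 35792).
So ∂z/∂E = −n_x/n_z = 0.03695 and ∂z/∂N = −n_y/n_z = −0.11994.
Intercept c from Loc-1: 533.2 − 10.53 + 18.35 = 541.02.
At (548, 254): z_contact = 20.2 − 30.5 + 541.02 = 530.8 m.
Depth below ground = 551 − 530.8 = 20 m.

20 m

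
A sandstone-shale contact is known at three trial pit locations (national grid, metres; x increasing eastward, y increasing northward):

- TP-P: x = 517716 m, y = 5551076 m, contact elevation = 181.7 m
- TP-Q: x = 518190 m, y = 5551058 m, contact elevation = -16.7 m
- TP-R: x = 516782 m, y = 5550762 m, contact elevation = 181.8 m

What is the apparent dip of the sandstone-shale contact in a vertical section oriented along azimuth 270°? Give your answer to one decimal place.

Two edge vectors: TP-P→TP-Q = (474, -18, -198.4), TP-P→TP-R = (-934, -314, 0.1).
Normal n = (TP-P→TP-Q) × (TP-P→TP-R) = (-62299.4, 185258.2, -165648).
So ∂z/∂x = −n_x/n_z = −0.37610 and ∂z/∂y = −n_y/n_z = 1.11838.
Unit vector along 270° is (sin 270°, cos 270°) = (-1.0000, -0.0000).
Slope in that direction = a·(-1.0000) + b·(-0.0000) = 0.37610.
Apparent dip = arctan|0.37610| = 20.6° (true dip is 49.7°, so apparent ≤ true as expected).

20.6°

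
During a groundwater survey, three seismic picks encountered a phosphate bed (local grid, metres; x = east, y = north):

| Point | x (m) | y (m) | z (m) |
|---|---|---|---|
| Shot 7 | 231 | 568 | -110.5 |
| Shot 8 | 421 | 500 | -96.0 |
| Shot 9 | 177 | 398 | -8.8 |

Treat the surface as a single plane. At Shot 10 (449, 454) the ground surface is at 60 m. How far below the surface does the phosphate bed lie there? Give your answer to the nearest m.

134 m

Two edge vectors: Shot 7→Shot 8 = (190, -68, 14.5), Shot 7→Shot 9 = (-54, -170, 101.7).
Normal n = (Shot 7→Shot 8) × (Shot 7→Shot 9) = (-4450.6, -20106, -35972).
So ∂z/∂x = −n_x/n_z = −0.12372 and ∂z/∂y = −n_y/n_z = −0.55893.
Intercept c from Shot 7: -110.5 + 28.58 + 317.47 = 235.56.
At (449, 454): z_contact = −55.6 − 253.8 + 235.56 = -73.8 m.
Depth below ground = 60 − (-73.8) = 134 m.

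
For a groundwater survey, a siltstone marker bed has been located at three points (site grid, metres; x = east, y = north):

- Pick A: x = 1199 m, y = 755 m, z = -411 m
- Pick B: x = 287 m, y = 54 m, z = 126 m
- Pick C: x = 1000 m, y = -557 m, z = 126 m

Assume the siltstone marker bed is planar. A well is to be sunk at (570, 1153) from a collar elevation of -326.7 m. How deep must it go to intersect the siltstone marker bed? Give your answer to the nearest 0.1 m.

Two edge vectors: Pick A→Pick B = (-912, -701, 537), Pick A→Pick C = (-199, -1312, 537).
Normal n = (Pick A→Pick B) × (Pick A→Pick C) = (328107, 382881, 1057045).
So ∂z/∂x = −n_x/n_z = −0.310400 and ∂z/∂y = −n_y/n_z = −0.362218.
Intercept c from Pick A: -411 + 372.17 + 273.47 = 234.64.
At (570, 1153): z_contact = −176.93 − 417.64 + 234.64 = -359.92 m.
Depth below ground = -326.7 − (-359.92) = 33.2 m.

33.2 m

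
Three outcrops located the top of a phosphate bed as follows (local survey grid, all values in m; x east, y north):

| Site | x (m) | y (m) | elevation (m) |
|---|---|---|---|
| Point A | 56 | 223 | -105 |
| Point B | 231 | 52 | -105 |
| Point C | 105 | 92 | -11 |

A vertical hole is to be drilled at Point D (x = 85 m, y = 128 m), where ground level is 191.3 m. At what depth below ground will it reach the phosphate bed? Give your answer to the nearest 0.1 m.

220.9 m

Two edge vectors: Point A→Point B = (175, -171, 0), Point A→Point C = (49, -131, 94).
Normal n = (Point A→Point B) × (Point A→Point C) = (-16074, -16450, -14546).
So ∂z/∂x = −n_x/n_z = −1.10505 and ∂z/∂y = −n_y/n_z = −1.13090.
Intercept c from Point A: -105 + 61.88 + 252.19 = 209.07.
At (85, 128): z_contact = −93.93 − 144.75 + 209.07 = -29.61 m.
Depth below ground = 191.3 − (-29.61) = 220.9 m.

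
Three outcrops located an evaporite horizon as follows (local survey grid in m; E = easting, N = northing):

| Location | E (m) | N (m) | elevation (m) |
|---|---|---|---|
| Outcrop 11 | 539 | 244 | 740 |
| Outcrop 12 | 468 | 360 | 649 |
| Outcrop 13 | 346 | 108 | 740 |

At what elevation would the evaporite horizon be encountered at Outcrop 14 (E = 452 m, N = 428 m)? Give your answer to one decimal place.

Let the plane be z = a·E + b·N + c.
Outcrop 12−Outcrop 11: −71a + 116b = −91;  Outcrop 13−Outcrop 11: −193a − 136b = 0.
Solving gives a = 0.38622, b = −0.54809.
Then c = 740 − a·539 − b·244 = 665.56.
At (452, 428): z = 174.6 − 234.6 + 665.56 = 605.6 m.

605.6 m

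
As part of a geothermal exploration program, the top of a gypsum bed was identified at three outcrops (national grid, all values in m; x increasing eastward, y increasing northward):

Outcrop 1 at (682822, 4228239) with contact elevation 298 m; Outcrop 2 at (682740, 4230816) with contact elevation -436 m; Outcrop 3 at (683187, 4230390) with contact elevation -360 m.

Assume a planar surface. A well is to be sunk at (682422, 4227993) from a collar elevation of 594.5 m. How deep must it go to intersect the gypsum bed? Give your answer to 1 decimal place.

Two edge vectors: Outcrop 1→Outcrop 2 = (-82, 2577, -734), Outcrop 1→Outcrop 3 = (365, 2151, -658).
Normal n = (Outcrop 1→Outcrop 2) × (Outcrop 1→Outcrop 3) = (-116832, -321866, -1116987).
So ∂z/∂x = −n_x/n_z = −0.104595667 and ∂z/∂y = −n_y/n_z = −0.288155547.
Intercept c from Outcrop 1: 298 + 71420.22 + 1218390.52 = 1290108.74.
At (682422, 4227993): z_contact = −71378.38 − 1218319.64 + 1290108.74 = 410.72 m.
Depth below ground = 594.5 − 410.72 = 183.8 m.

183.8 m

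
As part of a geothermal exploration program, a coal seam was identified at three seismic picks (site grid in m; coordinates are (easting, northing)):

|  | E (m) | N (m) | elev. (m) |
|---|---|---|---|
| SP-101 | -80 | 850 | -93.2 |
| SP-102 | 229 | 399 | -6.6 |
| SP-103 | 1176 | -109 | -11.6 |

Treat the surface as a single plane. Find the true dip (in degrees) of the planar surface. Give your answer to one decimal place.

19.5°

Two edge vectors: SP-101→SP-102 = (309, -451, 86.6), SP-101→SP-103 = (1256, -959, 81.6).
Normal n = (SP-101→SP-102) × (SP-101→SP-103) = (46247.8, 83555.2, 270125).
So ∂z/∂E = −n_x/n_z = −0.17121 and ∂z/∂N = −n_y/n_z = −0.30932.
Gradient magnitude |∇z| = √(a² + b²) = √(0.02931 + 0.09568) = 0.35354.
True dip = arctan(0.35354) = 19.5°, dipping toward NNE (azimuth ≈ 029°).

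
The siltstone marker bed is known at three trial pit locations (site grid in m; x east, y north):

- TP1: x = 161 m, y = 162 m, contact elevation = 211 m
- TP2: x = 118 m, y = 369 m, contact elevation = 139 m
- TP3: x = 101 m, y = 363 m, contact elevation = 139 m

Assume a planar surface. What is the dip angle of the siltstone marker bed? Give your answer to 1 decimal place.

19.0°

Let the plane be z = a·x + b·y + c.
TP2−TP1: −43a + 207b = −72;  TP3−TP1: −60a + 201b = −72.
Solving gives a = 0.11438, b = −0.32407.
Gradient magnitude |∇z| = √(a² + b²) = √(0.01308 + 0.10502) = 0.34366.
True dip = arctan(0.34366) = 19.0°, dipping toward NNW (azimuth ≈ 341°).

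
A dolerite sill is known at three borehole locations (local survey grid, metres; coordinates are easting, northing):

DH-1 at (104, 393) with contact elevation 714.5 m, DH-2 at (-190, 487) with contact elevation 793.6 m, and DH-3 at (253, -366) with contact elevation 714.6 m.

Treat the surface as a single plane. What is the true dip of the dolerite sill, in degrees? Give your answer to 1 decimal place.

Let the plane be z = a·easting + b·northing + c.
DH-2−DH-1: −294a + 94b = 79.1;  DH-3−DH-1: 149a − 759b = 0.1.
Solving gives a = −0.28711, b = −0.05649.
Gradient magnitude |∇z| = √(a² + b²) = √(0.08243 + 0.00319) = 0.29262.
True dip = arctan(0.29262) = 16.3°, dipping toward E (azimuth ≈ 079°).

16.3°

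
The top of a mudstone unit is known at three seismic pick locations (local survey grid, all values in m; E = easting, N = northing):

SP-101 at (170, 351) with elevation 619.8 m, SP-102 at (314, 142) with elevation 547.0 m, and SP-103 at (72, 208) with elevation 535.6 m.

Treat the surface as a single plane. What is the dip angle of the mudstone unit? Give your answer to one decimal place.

Two edge vectors: SP-101→SP-102 = (144, -209, -72.8), SP-101→SP-103 = (-98, -143, -84.2).
Normal n = (SP-101→SP-102) × (SP-101→SP-103) = (7187.4, 19259.2, -41074).
So ∂z/∂E = −n_x/n_z = 0.17499 and ∂z/∂N = −n_y/n_z = 0.46889.
Gradient magnitude |∇z| = √(a² + b²) = √(0.03062 + 0.21986) = 0.50048.
True dip = arctan(0.50048) = 26.6°, dipping toward SSW (azimuth ≈ 200°).

26.6°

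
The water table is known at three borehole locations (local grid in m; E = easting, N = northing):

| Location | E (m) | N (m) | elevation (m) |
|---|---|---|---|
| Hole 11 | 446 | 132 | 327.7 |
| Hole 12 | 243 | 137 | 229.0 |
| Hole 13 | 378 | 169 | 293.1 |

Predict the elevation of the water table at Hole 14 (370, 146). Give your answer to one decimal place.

290.2 m

Two edge vectors: Hole 11→Hole 12 = (-203, 5, -98.7), Hole 11→Hole 13 = (-68, 37, -34.6).
Normal n = (Hole 11→Hole 12) × (Hole 11→Hole 13) = (3478.9, -312.2, -7171).
So ∂z/∂E = −n_x/n_z = 0.48513 and ∂z/∂N = −n_y/n_z = −0.04354.
Intercept c from Hole 11: 327.7 − 216.37 + 5.75 = 117.08.
At (370, 146): z = 179.5 − 6.4 + 117.08 = 290.2 m.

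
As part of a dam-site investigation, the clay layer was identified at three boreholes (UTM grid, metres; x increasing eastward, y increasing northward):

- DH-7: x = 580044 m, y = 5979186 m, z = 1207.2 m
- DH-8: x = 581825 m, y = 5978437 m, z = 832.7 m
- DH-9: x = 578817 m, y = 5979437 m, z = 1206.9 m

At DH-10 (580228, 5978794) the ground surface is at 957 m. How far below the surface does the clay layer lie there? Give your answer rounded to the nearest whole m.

Let the plane be z = a·x + b·y + c.
DH-8−DH-7: 1781a − 749b = −374.5;  DH-9−DH-7: −1227a + 251b = −0.3.
Solving gives a = 0.19963093, b = 0.97468983.
Then c = 1207.2 − a·580044 − b·5979186 = −5942439.28.
At (580228, 5978794): z_contact = 115831.5 + 5827469.7 − 5942439.28 = 861.9 m.
Depth below ground = 957 − 861.9 = 95 m.

95 m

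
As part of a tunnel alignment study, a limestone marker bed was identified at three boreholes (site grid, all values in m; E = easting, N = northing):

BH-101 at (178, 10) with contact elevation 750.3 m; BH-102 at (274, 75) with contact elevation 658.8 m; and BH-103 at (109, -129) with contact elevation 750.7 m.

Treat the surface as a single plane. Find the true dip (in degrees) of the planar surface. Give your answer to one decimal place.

58.0°

Two edge vectors: BH-101→BH-102 = (96, 65, -91.5), BH-101→BH-103 = (-69, -139, 0.4).
Normal n = (BH-101→BH-102) × (BH-101→BH-103) = (-12692.5, 6275.1, -8859).
So ∂z/∂E = −n_x/n_z = −1.43272 and ∂z/∂N = −n_y/n_z = 0.70833.
Gradient magnitude |∇z| = √(a² + b²) = √(2.05270 + 0.50173) = 1.59826.
True dip = arctan(1.59826) = 58.0°, dipping toward ESE (azimuth ≈ 116°).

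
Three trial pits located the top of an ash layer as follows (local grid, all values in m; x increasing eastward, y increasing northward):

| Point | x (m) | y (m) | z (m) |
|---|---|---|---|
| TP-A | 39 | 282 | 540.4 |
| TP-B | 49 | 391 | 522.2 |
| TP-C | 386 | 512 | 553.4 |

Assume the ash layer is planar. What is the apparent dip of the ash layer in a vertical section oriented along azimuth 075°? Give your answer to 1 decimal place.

6.0°

Two edge vectors: TP-A→TP-B = (10, 109, -18.2), TP-A→TP-C = (347, 230, 13).
Normal n = (TP-A→TP-B) × (TP-A→TP-C) = (5603, -6445.4, -35523).
So ∂z/∂x = −n_x/n_z = 0.15773 and ∂z/∂y = −n_y/n_z = −0.18144.
Unit vector along 075° is (sin 75°, cos 75°) = (0.9659, 0.2588).
Slope in that direction = a·(0.9659) + b·(0.2588) = 0.10539.
Apparent dip = arctan|0.10539| = 6.0° (true dip is 13.5°, so apparent ≤ true as expected).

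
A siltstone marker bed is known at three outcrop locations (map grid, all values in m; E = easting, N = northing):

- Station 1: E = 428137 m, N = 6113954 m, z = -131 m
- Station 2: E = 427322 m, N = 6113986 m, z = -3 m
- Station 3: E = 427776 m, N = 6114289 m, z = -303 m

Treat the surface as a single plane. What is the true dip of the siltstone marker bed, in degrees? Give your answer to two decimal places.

36.37°

Two edge vectors: Station 1→Station 2 = (-815, 32, 128), Station 1→Station 3 = (-361, 335, -172).
Normal n = (Station 1→Station 2) × (Station 1→Station 3) = (-48384, -186388, -261473).
So ∂z/∂E = −n_x/n_z = −0.18504 and ∂z/∂N = −n_y/n_z = −0.71284.
Gradient magnitude |∇z| = √(a² + b²) = √(0.03424 + 0.50814) = 0.73646.
True dip = arctan(0.73646) = 36.37°, dipping toward NNE (azimuth ≈ 015°).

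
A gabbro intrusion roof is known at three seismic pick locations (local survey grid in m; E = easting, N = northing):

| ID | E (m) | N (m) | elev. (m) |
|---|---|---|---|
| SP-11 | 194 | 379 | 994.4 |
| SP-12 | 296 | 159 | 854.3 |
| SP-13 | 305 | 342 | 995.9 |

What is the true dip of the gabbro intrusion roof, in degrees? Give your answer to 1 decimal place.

38.9°

Two edge vectors: SP-11→SP-12 = (102, -220, -140.1), SP-11→SP-13 = (111, -37, 1.5).
Normal n = (SP-11→SP-12) × (SP-11→SP-13) = (-5513.7, -15704.1, 20646).
So ∂z/∂E = −n_x/n_z = 0.26706 and ∂z/∂N = −n_y/n_z = 0.76064.
Gradient magnitude |∇z| = √(a² + b²) = √(0.07132 + 0.57857) = 0.80616.
True dip = arctan(0.80616) = 38.9°, dipping toward SSW (azimuth ≈ 199°).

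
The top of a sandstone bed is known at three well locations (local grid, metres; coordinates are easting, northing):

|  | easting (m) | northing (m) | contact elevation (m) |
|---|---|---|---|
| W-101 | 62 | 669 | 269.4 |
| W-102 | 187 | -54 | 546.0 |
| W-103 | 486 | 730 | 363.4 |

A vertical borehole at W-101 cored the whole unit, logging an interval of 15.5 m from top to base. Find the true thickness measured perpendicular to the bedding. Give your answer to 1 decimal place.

Two edge vectors: W-101→W-102 = (125, -723, 276.6), W-101→W-103 = (424, 61, 94).
Normal n = (W-101→W-102) × (W-101→W-103) = (-84834.6, 105528.4, 314177).
So ∂z/∂easting = −n_x/n_z = 0.27002 and ∂z/∂northing = −n_y/n_z = −0.33589.
|∇z| = √(a²+b²) = 0.43097, so dip δ = arctan(0.43097) = 23.31°.
True thickness = vertical thickness × cos δ = 15.5 × cos 23.31° = 14.2 m.

14.2 m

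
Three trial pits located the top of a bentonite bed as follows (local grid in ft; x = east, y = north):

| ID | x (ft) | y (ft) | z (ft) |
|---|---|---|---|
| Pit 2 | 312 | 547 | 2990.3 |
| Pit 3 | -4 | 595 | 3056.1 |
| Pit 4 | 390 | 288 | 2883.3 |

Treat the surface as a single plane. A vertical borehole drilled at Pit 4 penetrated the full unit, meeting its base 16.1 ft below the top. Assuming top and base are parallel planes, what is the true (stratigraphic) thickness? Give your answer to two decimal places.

14.96 ft

Let the plane be z = a·x + b·y + c.
Pit 3−Pit 2: −316a + 48b = 65.8;  Pit 4−Pit 2: 78a − 259b = −107.
Solving gives a = −0.15245, b = 0.36722.
|∇z| = √(a²+b²) = 0.39760, so dip δ = arctan(0.39760) = 21.68°.
True thickness = vertical thickness × cos δ = 16.1 × cos 21.68° = 14.96 ft.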